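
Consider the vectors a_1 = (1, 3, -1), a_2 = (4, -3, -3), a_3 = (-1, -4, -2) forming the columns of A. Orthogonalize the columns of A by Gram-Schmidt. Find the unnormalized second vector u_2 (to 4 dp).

u_2 = (4.1818, -2.4545, -3.1818)

q_1 = a_1/‖a_1‖ = (1, 3, -1)/3.3166 = (0.3015, 0.9045, -0.3015).
r_{12} = q_1·a_2 = -0.6030.
u_2 = a_2 + 0.6030·q_1 = (4.1818, -2.4545, -3.1818).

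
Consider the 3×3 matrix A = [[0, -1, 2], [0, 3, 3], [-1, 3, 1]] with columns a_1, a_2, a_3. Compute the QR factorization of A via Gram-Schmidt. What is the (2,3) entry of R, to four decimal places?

a_1 = (0, 0, -1); ‖a_1‖ = 1.0000, so q_1 = (0.0000, 0.0000, -1.0000).
q_1·a_2 = 0.0000·(-1) + 0.0000·3 + (-1.0000)·3 = -3.0000.
u_2 = a_2 + 3.0000·q_1 = (-1.0000, 3.0000, 0.0000).
‖u_2‖ = 3.1623, so q_2 = (-0.3162, 0.9487, 0.0000).
r_{23} = q_2·a_3 = 2.2136.

r_{23} = 2.2136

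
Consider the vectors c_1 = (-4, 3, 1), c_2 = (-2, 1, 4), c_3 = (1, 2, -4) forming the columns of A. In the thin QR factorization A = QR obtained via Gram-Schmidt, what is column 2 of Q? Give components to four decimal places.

e_2 = (0.0876, -0.2080, 0.9742)

e_1 = c_1/‖c_1‖ = (-4, 3, 1)/5.0990 = (-0.7845, 0.5883, 0.1961).
r_{12} = e_1·c_2 = 2.9417.
u_2 = c_2 − 2.9417·e_1 = (0.3077, -0.7308, 3.4231).
‖u_2‖ = 3.5137, so e_2 = (0.0876, -0.2080, 0.9742).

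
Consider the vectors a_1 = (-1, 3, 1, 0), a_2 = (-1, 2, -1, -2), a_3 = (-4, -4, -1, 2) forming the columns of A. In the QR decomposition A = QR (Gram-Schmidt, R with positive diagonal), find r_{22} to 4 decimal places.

r_{22} = 2.5937

a_1 = (-1, 3, 1, 0); ‖a_1‖ = 3.3166, so e_1 = (-0.3015, 0.9045, 0.3015, 0.0000).
e_1·a_2 = (-0.3015)·(-1) + 0.9045·2 + 0.3015·(-1) + 0.0000·(-2) = 1.8091.
u_2 = a_2 − 1.8091·e_1 = (-0.4545, 0.3636, -1.5455, -2.0000).
r_{22} = ‖u_2‖ = 2.5937.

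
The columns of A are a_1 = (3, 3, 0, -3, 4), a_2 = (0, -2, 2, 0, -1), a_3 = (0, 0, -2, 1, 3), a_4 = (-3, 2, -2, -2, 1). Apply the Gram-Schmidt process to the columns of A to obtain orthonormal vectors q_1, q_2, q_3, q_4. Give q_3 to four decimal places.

a_1 = (3, 3, 0, -3, 4); ‖a_1‖ = 6.5574, so q_1 = (0.4575, 0.4575, 0.0000, -0.4575, 0.6100).
q_1·a_2 = 0.4575·0 + 0.4575·(-2) + 0.0000·2 + (-0.4575)·0 + 0.6100·(-1) = -1.5250.
u_2 = a_2 + 1.5250·q_1 = (0.6977, -1.3023, 2.0000, -0.6977, -0.0698).
‖u_2‖ = 2.5835, so q_2 = (0.2701, -0.5041, 0.7741, -0.2701, -0.0270).
q_1·a_3 = 0.4575·0 + 0.4575·0 + 0.0000·(-2) + (-0.4575)·1 + 0.6100·3 = 1.3725; q_2·a_3 = 0.2701·0 + (-0.5041)·0 + 0.7741·(-2) + (-0.2701)·1 + (-0.0270)·3 = -1.8994.
u_3 = a_3 − 1.3725·q_1 + 1.8994·q_2 = (-0.1150, -1.5854, -0.5296, 1.1150, 2.1115).
‖u_3‖ = 2.9170, so q_3 = (-0.0394, -0.5435, -0.1816, 0.3822, 0.7239).

q_3 = (-0.0394, -0.5435, -0.1816, 0.3822, 0.7239)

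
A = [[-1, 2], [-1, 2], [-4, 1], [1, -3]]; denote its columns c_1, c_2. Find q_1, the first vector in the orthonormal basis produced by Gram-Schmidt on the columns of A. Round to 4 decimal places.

c_1 = (-1, -1, -4, 1); ‖c_1‖ = 4.3589, so q_1 = (-0.2294, -0.2294, -0.9177, 0.2294).

q_1 = (-0.2294, -0.2294, -0.9177, 0.2294)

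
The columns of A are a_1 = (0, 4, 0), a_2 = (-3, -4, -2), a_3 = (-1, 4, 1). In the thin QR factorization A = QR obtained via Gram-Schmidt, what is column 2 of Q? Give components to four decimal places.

a_1 = (0, 4, 0); ‖a_1‖ = 4.0000, so q_1 = (0.0000, 1.0000, 0.0000).
q_1·a_2 = 0.0000·(-3) + 1.0000·(-4) + 0.0000·(-2) = -4.0000.
u_2 = a_2 + 4.0000·q_1 = (-3.0000, 0.0000, -2.0000).
‖u_2‖ = 3.6056, so q_2 = (-0.8321, 0.0000, -0.5547).

q_2 = (-0.8321, 0.0000, -0.5547)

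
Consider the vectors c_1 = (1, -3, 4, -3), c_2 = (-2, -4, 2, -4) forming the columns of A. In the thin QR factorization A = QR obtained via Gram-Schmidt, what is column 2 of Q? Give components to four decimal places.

q_2 = (-0.7559, -0.3780, -0.3780, -0.3780)

q_1 = c_1/‖c_1‖ = (1, -3, 4, -3)/5.9161 = (0.1690, -0.5071, 0.6761, -0.5071).
r_{12} = q_1·c_2 = 5.0709.
u_2 = c_2 − 5.0709·q_1 = (-2.8571, -1.4286, -1.4286, -1.4286).
‖u_2‖ = 3.7796, so q_2 = (-0.7559, -0.3780, -0.3780, -0.3780).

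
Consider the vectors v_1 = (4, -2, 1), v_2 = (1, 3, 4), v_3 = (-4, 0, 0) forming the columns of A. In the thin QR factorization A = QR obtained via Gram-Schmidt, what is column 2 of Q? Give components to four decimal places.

e_2 = (0.1219, 0.6280, 0.7686)

v_1 = (4, -2, 1); ‖v_1‖ = 4.5826, so e_1 = (0.8729, -0.4364, 0.2182).
e_1·v_2 = 0.8729·1 + (-0.4364)·3 + 0.2182·4 = 0.4364.
u_2 = v_2 − 0.4364·e_1 = (0.6190, 3.1905, 3.9048).
‖u_2‖ = 5.0803, so e_2 = (0.1219, 0.6280, 0.7686).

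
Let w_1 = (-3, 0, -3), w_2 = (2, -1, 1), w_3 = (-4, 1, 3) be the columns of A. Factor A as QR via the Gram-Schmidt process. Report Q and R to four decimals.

e_1 = w_1/‖w_1‖ = (-3, 0, -3)/4.2426 = (-0.7071, 0.0000, -0.7071).
r_{12} = e_1·w_2 = -2.1213.
u_2 = w_2 + 2.1213·e_1 = (0.5000, -1.0000, -0.5000).
‖u_2‖ = 1.2247, so e_2 = (0.4082, -0.8165, -0.4082).
r_{13} = e_1·w_3 = 0.7071; r_{23} = e_2·w_3 = -3.6742.
u_3 = w_3 − 0.7071·e_1 + 3.6742·e_2 = (-2.0000, -2.0000, 2.0000).
‖u_3‖ = 3.4641, so e_3 = (-0.5774, -0.5774, 0.5774).

Q = [[-0.7071, 0.4082, -0.5774], [0.0000, -0.8165, -0.5774], [-0.7071, -0.4082, 0.5774]], R = [[4.2426, -2.1213, 0.7071], [0.0000, 1.2247, -3.6742], [0.0000, 0.0000, 3.4641]]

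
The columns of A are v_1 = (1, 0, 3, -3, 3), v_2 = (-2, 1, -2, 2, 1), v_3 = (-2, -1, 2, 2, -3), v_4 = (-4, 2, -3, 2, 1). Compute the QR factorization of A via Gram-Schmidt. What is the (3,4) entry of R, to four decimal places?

r_{34} = 0.3236

q_1 = v_1/‖v_1‖ = (1, 0, 3, -3, 3)/5.2915 = (0.1890, 0.0000, 0.5669, -0.5669, 0.5669).
r_{12} = q_1·v_2 = -2.0788.
u_2 = v_2 + 2.0788·q_1 = (-1.6071, 1.0000, -0.8214, 0.8214, 2.1786).
‖u_2‖ = 3.1110, so q_2 = (-0.5166, 0.3214, -0.2640, 0.2640, 0.7003).
r_{13} = q_1·v_3 = -2.0788; r_{23} = q_2·v_3 = -1.3891.
u_3 = v_3 + 2.0788·q_1 + 1.3891·q_2 = (-2.3247, -0.5535, 2.8118, 1.1882, -0.8487).
‖u_3‖ = 3.9685, so q_3 = (-0.5858, -0.1395, 0.7085, 0.2994, -0.2139).
r_{34} = q_3·v_4 = 0.3236.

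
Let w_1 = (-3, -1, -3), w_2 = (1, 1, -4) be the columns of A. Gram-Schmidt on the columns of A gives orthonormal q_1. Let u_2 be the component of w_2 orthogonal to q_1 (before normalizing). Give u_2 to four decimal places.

w_1 = (-3, -1, -3); ‖w_1‖ = 4.3589, so q_1 = (-0.6882, -0.2294, -0.6882).
q_1·w_2 = (-0.6882)·1 + (-0.2294)·1 + (-0.6882)·(-4) = 1.8353.
u_2 = w_2 − 1.8353·q_1 = (2.2632, 1.4211, -2.7368).

u_2 = (2.2632, 1.4211, -2.7368)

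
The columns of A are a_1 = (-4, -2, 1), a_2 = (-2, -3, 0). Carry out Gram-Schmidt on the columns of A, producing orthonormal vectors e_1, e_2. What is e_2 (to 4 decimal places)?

e_2 = (0.3482, -0.8704, -0.3482)

a_1 = (-4, -2, 1); ‖a_1‖ = 4.5826, so e_1 = (-0.8729, -0.4364, 0.2182).
e_1·a_2 = (-0.8729)·(-2) + (-0.4364)·(-3) + 0.2182·0 = 3.0551.
u_2 = a_2 − 3.0551·e_1 = (0.6667, -1.6667, -0.6667).
‖u_2‖ = 1.9149, so e_2 = (0.3482, -0.8704, -0.3482).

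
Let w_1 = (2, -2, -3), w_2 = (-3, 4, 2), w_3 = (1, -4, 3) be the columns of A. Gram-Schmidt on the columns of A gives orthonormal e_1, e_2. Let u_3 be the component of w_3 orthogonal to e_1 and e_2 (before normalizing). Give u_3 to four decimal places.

u_3 = (-0.5161, -0.3226, -0.1290)

e_1 = w_1/‖w_1‖ = (2, -2, -3)/4.1231 = (0.4851, -0.4851, -0.7276).
r_{12} = e_1·w_2 = -4.8507.
u_2 = w_2 + 4.8507·e_1 = (-0.6471, 1.6471, -1.5294).
‖u_2‖ = 2.3389, so e_2 = (-0.2766, 0.7042, -0.6539).
r_{13} = e_1·w_3 = 0.2425; r_{23} = e_2·w_3 = -5.0551.
u_3 = w_3 − 0.2425·e_1 + 5.0551·e_2 = (-0.5161, -0.3226, -0.1290).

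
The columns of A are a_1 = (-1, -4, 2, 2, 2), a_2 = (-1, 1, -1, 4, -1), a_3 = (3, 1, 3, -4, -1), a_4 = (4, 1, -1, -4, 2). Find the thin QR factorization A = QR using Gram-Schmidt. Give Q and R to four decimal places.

Q = [[-0.1857, -0.2161, 0.4720, 0.7572], [-0.7428, 0.2547, 0.1697, 0.0588], [0.3714, -0.2392, 0.7646, -0.2794], [0.3714, 0.8798, 0.1755, 0.2389], [0.3714, -0.2392, -0.3647, 0.5366]], R = [[5.3852, 0.1857, -2.0426, -2.5997], [0.0000, 4.4683, -4.3911, -4.3680], [0.0000, 0.0000, 3.5420, -0.1385], [0.0000, 0.0000, 0.0000, 3.4847]]

e_1 = a_1/‖a_1‖ = (-1, -4, 2, 2, 2)/5.3852 = (-0.1857, -0.7428, 0.3714, 0.3714, 0.3714).
r_{12} = e_1·a_2 = 0.1857.
u_2 = a_2 − 0.1857·e_1 = (-0.9655, 1.1379, -1.0690, 3.9310, -1.0690).
‖u_2‖ = 4.4683, so e_2 = (-0.2161, 0.2547, -0.2392, 0.8798, -0.2392).
r_{13} = e_1·a_3 = -2.0426; r_{23} = e_2·a_3 = -4.3911.
u_3 = a_3 + 2.0426·e_1 + 4.3911·e_2 = (1.6718, 0.6010, 2.7081, 0.6218, -1.2919).
‖u_3‖ = 3.5420, so e_3 = (0.4720, 0.1697, 0.7646, 0.1755, -0.3647).
r_{14} = e_1·a_4 = -2.5997; r_{24} = e_2·a_4 = -4.3680; r_{34} = e_3·a_4 = -0.1385.
u_4 = a_4 + 2.5997·e_1 + 4.3680·e_2 + 0.1385·e_3 = (2.6388, 0.2048, -0.9736, 0.8326, 1.8700).
‖u_4‖ = 3.4847, so e_4 = (0.7572, 0.0588, -0.2794, 0.2389, 0.5366).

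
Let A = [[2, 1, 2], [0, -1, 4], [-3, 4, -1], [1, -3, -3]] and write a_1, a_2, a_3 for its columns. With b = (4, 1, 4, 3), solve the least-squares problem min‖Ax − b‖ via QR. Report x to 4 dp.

x = (0.6233, 0.6911, -0.1856)

a_1 = (2, 0, -3, 1); ‖a_1‖ = 3.7417, so e_1 = (0.5345, 0.0000, -0.8018, 0.2673).
e_1·a_2 = 0.5345·1 + 0.0000·(-1) + (-0.8018)·4 + 0.2673·(-3) = -3.4744.
u_2 = a_2 + 3.4744·e_1 = (2.8571, -1.0000, 1.2143, -2.0714).
‖u_2‖ = 3.8638, so e_2 = (0.7395, -0.2588, 0.3143, -0.5361).
e_1·a_3 = 0.5345·2 + 0.0000·4 + (-0.8018)·(-1) + 0.2673·(-3) = 1.0690; e_2·a_3 = 0.7395·2 + (-0.2588)·4 + 0.3143·(-1) + (-0.5361)·(-3) = 1.7378.
u_3 = a_3 − 1.0690·e_1 − 1.7378·e_2 = (0.1435, 4.4498, -0.6890, -2.3541).
‖u_3‖ = 5.0830, so e_3 = (0.0282, 0.8754, -0.1355, -0.4631).
Qᵀb = (-0.2673, 2.3478, -0.9432).
Back-substitute: x_3 = -0.9432/5.0830 = -0.1856.
x_2 = (2.3478 − 1.7378·(-0.1856))/3.8638 = 0.6911.
x_1 = (-0.2673 + 3.4744·0.6911 − 1.0690·(-0.1856))/3.7417 = 0.6233.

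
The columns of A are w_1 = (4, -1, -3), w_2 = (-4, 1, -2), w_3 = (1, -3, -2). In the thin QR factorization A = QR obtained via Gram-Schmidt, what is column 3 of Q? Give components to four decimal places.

w_1 = (4, -1, -3); ‖w_1‖ = 5.0990, so q_1 = (0.7845, -0.1961, -0.5883).
q_1·w_2 = 0.7845·(-4) + (-0.1961)·1 + (-0.5883)·(-2) = -2.1573.
u_2 = w_2 + 2.1573·q_1 = (-2.3077, 0.5769, -3.2692).
‖u_2‖ = 4.0430, so q_2 = (-0.5708, 0.1427, -0.8086).
q_1·w_3 = 0.7845·1 + (-0.1961)·(-3) + (-0.5883)·(-2) = 2.5495; q_2·w_3 = (-0.5708)·1 + 0.1427·(-3) + (-0.8086)·(-2) = 0.6183.
u_3 = w_3 − 2.5495·q_1 − 0.6183·q_2 = (-0.6471, -2.5882, 0.0000).
‖u_3‖ = 2.6679, so q_3 = (-0.2425, -0.9701, 0.0000).

q_3 = (-0.2425, -0.9701, 0.0000)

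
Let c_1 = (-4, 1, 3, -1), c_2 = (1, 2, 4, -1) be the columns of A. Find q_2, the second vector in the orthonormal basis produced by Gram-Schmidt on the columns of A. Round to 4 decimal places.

q_2 = (0.6283, 0.3805, 0.6637, -0.1416)

c_1 = (-4, 1, 3, -1); ‖c_1‖ = 5.1962, so q_1 = (-0.7698, 0.1925, 0.5774, -0.1925).
q_1·c_2 = (-0.7698)·1 + 0.1925·2 + 0.5774·4 + (-0.1925)·(-1) = 2.1170.
u_2 = c_2 − 2.1170·q_1 = (2.6296, 1.5926, 2.7778, -0.5926).
‖u_2‖ = 4.1855, so q_2 = (0.6283, 0.3805, 0.6637, -0.1416).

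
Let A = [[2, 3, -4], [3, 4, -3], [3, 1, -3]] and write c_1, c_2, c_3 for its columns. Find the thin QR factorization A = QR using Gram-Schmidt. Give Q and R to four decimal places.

e_1 = c_1/‖c_1‖ = (2, 3, 3)/4.6904 = (0.4264, 0.6396, 0.6396).
r_{12} = e_1·c_2 = 4.4772.
u_2 = c_2 − 4.4772·e_1 = (1.0909, 1.1364, -1.8636).
‖u_2‖ = 2.4402, so e_2 = (0.4471, 0.4657, -0.7637).
r_{13} = e_1·c_3 = -5.5432; r_{23} = e_2·c_3 = -0.8941.
u_3 = c_3 + 5.5432·e_1 + 0.8941·e_2 = (-1.2366, 0.9618, -0.1374).
‖u_3‖ = 1.5727, so e_3 = (-0.7863, 0.6116, -0.0874).

Q = [[0.4264, 0.4471, -0.7863], [0.6396, 0.4657, 0.6116], [0.6396, -0.7637, -0.0874]], R = [[4.6904, 4.4772, -5.5432], [0.0000, 2.4402, -0.8941], [0.0000, 0.0000, 1.5727]]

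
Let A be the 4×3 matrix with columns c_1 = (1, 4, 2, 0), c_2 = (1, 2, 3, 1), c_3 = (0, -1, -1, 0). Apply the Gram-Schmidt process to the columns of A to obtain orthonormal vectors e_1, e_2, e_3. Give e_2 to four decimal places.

c_1 = (1, 4, 2, 0); ‖c_1‖ = 4.5826, so e_1 = (0.2182, 0.8729, 0.4364, 0.0000).
e_1·c_2 = 0.2182·1 + 0.8729·2 + 0.4364·3 + 0.0000·1 = 3.2733.
u_2 = c_2 − 3.2733·e_1 = (0.2857, -0.8571, 1.5714, 1.0000).
‖u_2‖ = 2.0702, so e_2 = (0.1380, -0.4140, 0.7591, 0.4830).

e_2 = (0.1380, -0.4140, 0.7591, 0.4830)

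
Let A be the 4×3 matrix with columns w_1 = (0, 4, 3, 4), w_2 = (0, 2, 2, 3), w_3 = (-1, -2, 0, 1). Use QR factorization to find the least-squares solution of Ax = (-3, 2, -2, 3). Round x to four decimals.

x = (6.1905, -8.7619, 3.0000)

w_1 = (0, 4, 3, 4); ‖w_1‖ = 6.4031, so e_1 = (0.0000, 0.6247, 0.4685, 0.6247).
e_1·w_2 = 0.0000·0 + 0.6247·2 + 0.4685·2 + 0.6247·3 = 4.0605.
u_2 = w_2 − 4.0605·e_1 = (0.0000, -0.5366, 0.0976, 0.4634).
‖u_2‖ = 0.7157, so e_2 = (0.0000, -0.7498, 0.1363, 0.6475).
e_1·w_3 = 0.0000·(-1) + 0.6247·(-2) + 0.4685·0 + 0.6247·1 = -0.6247; e_2·w_3 = 0.0000·(-1) + (-0.7498)·(-2) + 0.1363·0 + 0.6475·1 = 2.1470.
u_3 = w_3 + 0.6247·e_1 − 2.1470·e_2 = (-1.0000, 0.0000, 0.0000, 0.0000).
‖u_3‖ = 1.0000, so e_3 = (-1.0000, 0.0000, 0.0000, 0.0000).
Qᵀb = (2.1864, 0.1704, 3.0000).
Back-substitute: x_3 = 3.0000/1.0000 = 3.0000.
x_2 = (0.1704 − 2.1470·3.0000)/0.7157 = -8.7619.
x_1 = (2.1864 − 4.0605·(-8.7619) + 0.6247·3.0000)/6.4031 = 6.1905.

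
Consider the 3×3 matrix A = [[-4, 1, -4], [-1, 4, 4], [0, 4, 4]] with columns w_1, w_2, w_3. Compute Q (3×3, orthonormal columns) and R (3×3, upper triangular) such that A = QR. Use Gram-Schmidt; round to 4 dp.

w_1 = (-4, -1, 0); ‖w_1‖ = 4.1231, so q_1 = (-0.9701, -0.2425, 0.0000).
q_1·w_2 = (-0.9701)·1 + (-0.2425)·4 + 0.0000·4 = -1.9403.
u_2 = w_2 + 1.9403·q_1 = (-0.8824, 3.5294, 4.0000).
‖u_2‖ = 5.4070, so q_2 = (-0.1632, 0.6528, 0.7398).
q_1·w_3 = (-0.9701)·(-4) + (-0.2425)·4 + 0.0000·4 = 2.9104; q_2·w_3 = (-0.1632)·(-4) + 0.6528·4 + 0.7398·4 = 6.2229.
u_3 = w_3 − 2.9104·q_1 − 6.2229·q_2 = (-0.1610, 0.6439, -0.6036).
‖u_3‖ = 0.8971, so q_3 = (-0.1794, 0.7177, -0.6728).

Q = [[-0.9701, -0.1632, -0.1794], [-0.2425, 0.6528, 0.7177], [0.0000, 0.7398, -0.6728]], R = [[4.1231, -1.9403, 2.9104], [0.0000, 5.4070, 6.2229], [0.0000, 0.0000, 0.8971]]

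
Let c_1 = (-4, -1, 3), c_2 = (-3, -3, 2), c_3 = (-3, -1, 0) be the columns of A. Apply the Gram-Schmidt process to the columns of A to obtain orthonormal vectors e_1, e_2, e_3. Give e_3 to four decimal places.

e_3 = (-0.6116, 0.0874, -0.7863)

c_1 = (-4, -1, 3); ‖c_1‖ = 5.0990, so e_1 = (-0.7845, -0.1961, 0.5883).
e_1·c_2 = (-0.7845)·(-3) + (-0.1961)·(-3) + 0.5883·2 = 4.1184.
u_2 = c_2 − 4.1184·e_1 = (0.2308, -2.1923, -0.4231).
‖u_2‖ = 2.2447, so e_2 = (0.1028, -0.9767, -0.1885).
e_1·c_3 = (-0.7845)·(-3) + (-0.1961)·(-1) + 0.5883·0 = 2.5495; e_2·c_3 = 0.1028·(-3) + (-0.9767)·(-1) + (-0.1885)·0 = 0.6683.
u_3 = c_3 − 2.5495·e_1 − 0.6683·e_2 = (-1.0687, 0.1527, -1.3740).
‖u_3‖ = 1.7474, so e_3 = (-0.6116, 0.0874, -0.7863).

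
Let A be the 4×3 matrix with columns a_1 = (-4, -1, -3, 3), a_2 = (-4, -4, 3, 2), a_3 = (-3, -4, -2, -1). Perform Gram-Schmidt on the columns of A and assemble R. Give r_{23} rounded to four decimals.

r_{23} = 1.7770

a_1 = (-4, -1, -3, 3); ‖a_1‖ = 5.9161, so q_1 = (-0.6761, -0.1690, -0.5071, 0.5071).
q_1·a_2 = (-0.6761)·(-4) + (-0.1690)·(-4) + (-0.5071)·3 + 0.5071·2 = 2.8735.
u_2 = a_2 − 2.8735·q_1 = (-2.0571, -3.5143, 4.4571, 0.5429).
‖u_2‖ = 6.0616, so q_2 = (-0.3394, -0.5798, 0.7353, 0.0896).
r_{23} = q_2·a_3 = 1.7770.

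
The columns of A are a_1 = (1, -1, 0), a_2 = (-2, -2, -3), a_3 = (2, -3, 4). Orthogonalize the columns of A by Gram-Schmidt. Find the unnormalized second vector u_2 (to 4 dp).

u_2 = (-2.0000, -2.0000, -3.0000)

e_1 = a_1/‖a_1‖ = (1, -1, 0)/1.4142 = (0.7071, -0.7071, 0.0000).
r_{12} = e_1·a_2 = 0.0000.
u_2 = a_2 + 0.0000·e_1 = (-2.0000, -2.0000, -3.0000).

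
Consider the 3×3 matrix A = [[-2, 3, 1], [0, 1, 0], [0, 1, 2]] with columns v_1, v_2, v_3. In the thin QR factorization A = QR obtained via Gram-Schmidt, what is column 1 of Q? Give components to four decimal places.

e_1 = (-1.0000, 0.0000, 0.0000)

v_1 = (-2, 0, 0); ‖v_1‖ = 2.0000, so e_1 = (-1.0000, 0.0000, 0.0000).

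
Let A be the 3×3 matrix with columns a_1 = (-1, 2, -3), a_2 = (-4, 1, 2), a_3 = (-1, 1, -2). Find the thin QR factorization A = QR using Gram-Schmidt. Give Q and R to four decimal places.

a_1 = (-1, 2, -3); ‖a_1‖ = 3.7417, so e_1 = (-0.2673, 0.5345, -0.8018).
e_1·a_2 = (-0.2673)·(-4) + 0.5345·1 + (-0.8018)·2 = 0.0000.
u_2 = a_2 + 0.0000·e_1 = (-4.0000, 1.0000, 2.0000).
‖u_2‖ = 4.5826, so e_2 = (-0.8729, 0.2182, 0.4364).
e_1·a_3 = (-0.2673)·(-1) + 0.5345·1 + (-0.8018)·(-2) = 2.4054; e_2·a_3 = (-0.8729)·(-1) + 0.2182·1 + 0.4364·(-2) = 0.2182.
u_3 = a_3 − 2.4054·e_1 − 0.2182·e_2 = (-0.1667, -0.3333, -0.1667).
‖u_3‖ = 0.4082, so e_3 = (-0.4082, -0.8165, -0.4082).

Q = [[-0.2673, -0.8729, -0.4082], [0.5345, 0.2182, -0.8165], [-0.8018, 0.4364, -0.4082]], R = [[3.7417, 0.0000, 2.4054], [0.0000, 4.5826, 0.2182], [0.0000, 0.0000, 0.4082]]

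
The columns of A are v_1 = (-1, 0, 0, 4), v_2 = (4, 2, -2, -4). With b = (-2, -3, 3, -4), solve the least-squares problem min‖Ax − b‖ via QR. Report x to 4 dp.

e_1 = v_1/‖v_1‖ = (-1, 0, 0, 4)/4.1231 = (-0.2425, 0.0000, 0.0000, 0.9701).
r_{12} = e_1·v_2 = -4.8507.
u_2 = v_2 + 4.8507·e_1 = (2.8235, 2.0000, -2.0000, 0.7059).
‖u_2‖ = 4.0584, so e_2 = (0.6957, 0.4928, -0.4928, 0.1739).
Qᵀb = (-3.3955, -5.0440).
Back-substitute: x_2 = -5.0440/4.0584 = -1.2429.
x_1 = (-3.3955 + 4.8507·(-1.2429))/4.1231 = -2.2857.

x = (-2.2857, -1.2429)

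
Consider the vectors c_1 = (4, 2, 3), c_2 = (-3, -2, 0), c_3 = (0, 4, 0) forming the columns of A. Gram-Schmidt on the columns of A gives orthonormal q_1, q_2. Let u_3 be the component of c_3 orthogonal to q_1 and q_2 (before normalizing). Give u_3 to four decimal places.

u_3 = (-1.7851, 2.6777, 0.5950)

c_1 = (4, 2, 3); ‖c_1‖ = 5.3852, so q_1 = (0.7428, 0.3714, 0.5571).
q_1·c_2 = 0.7428·(-3) + 0.3714·(-2) + 0.5571·0 = -2.9711.
u_2 = c_2 + 2.9711·q_1 = (-0.7931, -0.8966, 1.6552).
‖u_2‖ = 2.0426, so q_2 = (-0.3883, -0.4389, 0.8103).
q_1·c_3 = 0.7428·0 + 0.3714·4 + 0.5571·0 = 1.4856; q_2·c_3 = (-0.3883)·0 + (-0.4389)·4 + 0.8103·0 = -1.7557.
u_3 = c_3 − 1.4856·q_1 + 1.7557·q_2 = (-1.7851, 2.6777, 0.5950).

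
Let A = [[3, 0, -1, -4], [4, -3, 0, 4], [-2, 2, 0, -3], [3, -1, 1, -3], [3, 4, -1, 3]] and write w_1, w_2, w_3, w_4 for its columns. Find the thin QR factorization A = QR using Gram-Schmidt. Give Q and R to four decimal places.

Q = [[0.4376, 0.0830, -0.5424, -0.7106], [0.5835, -0.4468, -0.1474, 0.3822], [-0.2917, 0.3163, 0.1441, -0.3104], [0.4376, -0.1028, 0.8142, -0.3583], [0.4376, 0.8264, 0.0209, 0.3523]], R = [[6.8557, -1.0211, -0.4376, 1.4586], [0.0000, 5.3812, -1.0122, -0.2807], [0.0000, 0.0000, 1.3357, -1.2322], [0.0000, 0.0000, 0.0000, 7.4347]]

q_1 = w_1/‖w_1‖ = (3, 4, -2, 3, 3)/6.8557 = (0.4376, 0.5835, -0.2917, 0.4376, 0.4376).
r_{12} = q_1·w_2 = -1.0211.
u_2 = w_2 + 1.0211·q_1 = (0.4468, -2.4043, 1.7021, -0.5532, 4.4468).
‖u_2‖ = 5.3812, so q_2 = (0.0830, -0.4468, 0.3163, -0.1028, 0.8264).
r_{13} = q_1·w_3 = -0.4376; r_{23} = q_2·w_3 = -1.0122.
u_3 = w_3 + 0.4376·q_1 + 1.0122·q_2 = (-0.7245, -0.1969, 0.1925, 1.0874, 0.0279).
‖u_3‖ = 1.3357, so q_3 = (-0.5424, -0.1474, 0.1441, 0.8142, 0.0209).
r_{14} = q_1·w_4 = 1.4586; r_{24} = q_2·w_4 = -0.2807; r_{34} = q_3·w_4 = -1.2322.
u_4 = w_4 − 1.4586·q_1 + 0.2807·q_2 + 1.2322·q_3 = (-5.2834, 2.8418, -2.3081, -2.6639, 2.6194).
‖u_4‖ = 7.4347, so q_4 = (-0.7106, 0.3822, -0.3104, -0.3583, 0.3523).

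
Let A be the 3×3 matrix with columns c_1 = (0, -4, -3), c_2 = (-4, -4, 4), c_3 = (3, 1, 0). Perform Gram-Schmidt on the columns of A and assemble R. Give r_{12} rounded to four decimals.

r_{12} = 0.8000

c_1 = (0, -4, -3); ‖c_1‖ = 5.0000, so e_1 = (0.0000, -0.8000, -0.6000).
r_{12} = e_1·c_2 = 0.8000.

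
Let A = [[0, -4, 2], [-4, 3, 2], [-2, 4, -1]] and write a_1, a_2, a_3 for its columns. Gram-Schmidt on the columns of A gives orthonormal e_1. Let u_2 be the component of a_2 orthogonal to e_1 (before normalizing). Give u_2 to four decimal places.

u_2 = (-4.0000, -1.0000, 2.0000)

a_1 = (0, -4, -2); ‖a_1‖ = 4.4721, so e_1 = (0.0000, -0.8944, -0.4472).
e_1·a_2 = 0.0000·(-4) + (-0.8944)·3 + (-0.4472)·4 = -4.4721.
u_2 = a_2 + 4.4721·e_1 = (-4.0000, -1.0000, 2.0000).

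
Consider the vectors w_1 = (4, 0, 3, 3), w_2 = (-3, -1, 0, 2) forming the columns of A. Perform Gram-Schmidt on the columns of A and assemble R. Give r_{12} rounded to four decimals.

r_{12} = -1.0290

w_1 = (4, 0, 3, 3); ‖w_1‖ = 5.8310, so q_1 = (0.6860, 0.0000, 0.5145, 0.5145).
r_{12} = q_1·w_2 = -1.0290.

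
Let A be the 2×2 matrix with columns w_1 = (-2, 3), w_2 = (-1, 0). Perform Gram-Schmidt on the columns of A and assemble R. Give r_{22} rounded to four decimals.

r_{22} = 0.8321

q_1 = w_1/‖w_1‖ = (-2, 3)/3.6056 = (-0.5547, 0.8321).
r_{12} = q_1·w_2 = 0.5547.
u_2 = w_2 − 0.5547·q_1 = (-0.6923, -0.4615).
r_{22} = ‖u_2‖ = 0.8321.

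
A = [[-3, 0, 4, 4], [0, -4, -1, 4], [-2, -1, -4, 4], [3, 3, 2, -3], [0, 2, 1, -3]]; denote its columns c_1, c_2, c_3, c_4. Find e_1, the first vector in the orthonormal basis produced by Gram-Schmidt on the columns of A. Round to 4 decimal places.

e_1 = c_1/‖c_1‖ = (-3, 0, -2, 3, 0)/4.6904 = (-0.6396, 0.0000, -0.4264, 0.6396, 0.0000).

e_1 = (-0.6396, 0.0000, -0.4264, 0.6396, 0.0000)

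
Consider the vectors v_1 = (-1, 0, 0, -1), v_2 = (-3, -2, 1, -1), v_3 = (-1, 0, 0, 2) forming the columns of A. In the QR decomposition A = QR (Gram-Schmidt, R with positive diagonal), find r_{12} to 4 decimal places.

r_{12} = 2.8284

e_1 = v_1/‖v_1‖ = (-1, 0, 0, -1)/1.4142 = (-0.7071, 0.0000, 0.0000, -0.7071).
r_{12} = e_1·v_2 = 2.8284.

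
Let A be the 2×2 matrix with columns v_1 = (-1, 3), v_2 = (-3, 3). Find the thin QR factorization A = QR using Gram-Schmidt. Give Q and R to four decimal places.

Q = [[-0.3162, -0.9487], [0.9487, -0.3162]], R = [[3.1623, 3.7947], [0.0000, 1.8974]]

e_1 = v_1/‖v_1‖ = (-1, 3)/3.1623 = (-0.3162, 0.9487).
r_{12} = e_1·v_2 = 3.7947.
u_2 = v_2 − 3.7947·e_1 = (-1.8000, -0.6000).
‖u_2‖ = 1.8974, so e_2 = (-0.9487, -0.3162).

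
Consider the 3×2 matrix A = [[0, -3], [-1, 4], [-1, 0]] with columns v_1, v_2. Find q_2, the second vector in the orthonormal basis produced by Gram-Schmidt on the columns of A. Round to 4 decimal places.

q_2 = (-0.7276, 0.4851, -0.4851)

v_1 = (0, -1, -1); ‖v_1‖ = 1.4142, so q_1 = (0.0000, -0.7071, -0.7071).
q_1·v_2 = 0.0000·(-3) + (-0.7071)·4 + (-0.7071)·0 = -2.8284.
u_2 = v_2 + 2.8284·q_1 = (-3.0000, 2.0000, -2.0000).
‖u_2‖ = 4.1231, so q_2 = (-0.7276, 0.4851, -0.4851).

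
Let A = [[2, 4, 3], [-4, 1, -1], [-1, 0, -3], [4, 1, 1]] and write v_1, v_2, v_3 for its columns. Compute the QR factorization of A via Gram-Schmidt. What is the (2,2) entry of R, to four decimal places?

r_{22} = 4.0336

e_1 = v_1/‖v_1‖ = (2, -4, -1, 4)/6.0828 = (0.3288, -0.6576, -0.1644, 0.6576).
r_{12} = e_1·v_2 = 1.3152.
u_2 = v_2 − 1.3152·e_1 = (3.5676, 1.8649, 0.2162, 0.1351).
r_{22} = ‖u_2‖ = 4.0336.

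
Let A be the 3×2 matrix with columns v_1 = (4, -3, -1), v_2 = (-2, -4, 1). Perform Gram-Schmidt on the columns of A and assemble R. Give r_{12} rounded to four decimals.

v_1 = (4, -3, -1); ‖v_1‖ = 5.0990, so q_1 = (0.7845, -0.5883, -0.1961).
r_{12} = q_1·v_2 = 0.5883.

r_{12} = 0.5883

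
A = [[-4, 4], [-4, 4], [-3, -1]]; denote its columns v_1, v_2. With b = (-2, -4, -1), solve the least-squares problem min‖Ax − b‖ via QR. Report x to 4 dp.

x = (0.4375, -0.3125)

q_1 = v_1/‖v_1‖ = (-4, -4, -3)/6.4031 = (-0.6247, -0.6247, -0.4685).
r_{12} = q_1·v_2 = -4.5290.
u_2 = v_2 + 4.5290·q_1 = (1.1707, 1.1707, -3.1220).
‖u_2‖ = 3.5338, so q_2 = (0.3313, 0.3313, -0.8835).
Qᵀb = (4.2167, -1.1043).
Back-substitute: x_2 = -1.1043/3.5338 = -0.3125.
x_1 = (4.2167 + 4.5290·(-0.3125))/6.4031 = 0.4375.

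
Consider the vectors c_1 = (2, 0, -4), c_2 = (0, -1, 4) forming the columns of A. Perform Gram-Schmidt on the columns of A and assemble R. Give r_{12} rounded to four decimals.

c_1 = (2, 0, -4); ‖c_1‖ = 4.4721, so e_1 = (0.4472, 0.0000, -0.8944).
r_{12} = e_1·c_2 = -3.5777.

r_{12} = -3.5777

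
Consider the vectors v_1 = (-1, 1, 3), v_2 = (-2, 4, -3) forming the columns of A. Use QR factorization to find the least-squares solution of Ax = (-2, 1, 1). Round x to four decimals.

e_1 = v_1/‖v_1‖ = (-1, 1, 3)/3.3166 = (-0.3015, 0.3015, 0.9045).
r_{12} = e_1·v_2 = -0.9045.
u_2 = v_2 + 0.9045·e_1 = (-2.2727, 4.2727, -2.1818).
‖u_2‖ = 5.3087, so e_2 = (-0.4281, 0.8049, -0.4110).
Qᵀb = (1.8091, 1.2501).
Back-substitute: x_2 = 1.2501/5.3087 = 0.2355.
x_1 = (1.8091 + 0.9045·0.2355)/3.3166 = 0.6097.

x = (0.6097, 0.2355)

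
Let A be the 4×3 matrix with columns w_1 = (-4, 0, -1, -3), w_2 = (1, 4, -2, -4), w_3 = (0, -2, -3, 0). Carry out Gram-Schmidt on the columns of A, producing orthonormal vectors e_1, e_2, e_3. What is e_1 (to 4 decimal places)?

w_1 = (-4, 0, -1, -3); ‖w_1‖ = 5.0990, so e_1 = (-0.7845, 0.0000, -0.1961, -0.5883).

e_1 = (-0.7845, 0.0000, -0.1961, -0.5883)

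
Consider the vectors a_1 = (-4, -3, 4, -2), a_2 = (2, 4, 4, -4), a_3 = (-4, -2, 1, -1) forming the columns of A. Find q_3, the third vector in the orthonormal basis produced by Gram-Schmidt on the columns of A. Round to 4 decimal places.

a_1 = (-4, -3, 4, -2); ‖a_1‖ = 6.7082, so q_1 = (-0.5963, -0.4472, 0.5963, -0.2981).
q_1·a_2 = (-0.5963)·2 + (-0.4472)·4 + 0.5963·4 + (-0.2981)·(-4) = 0.5963.
u_2 = a_2 − 0.5963·q_1 = (2.3556, 4.2667, 3.6444, -3.8222).
‖u_2‖ = 7.1864, so q_2 = (0.3278, 0.5937, 0.5071, -0.5319).
q_1·a_3 = (-0.5963)·(-4) + (-0.4472)·(-2) + 0.5963·1 + (-0.2981)·(-1) = 4.1740; q_2·a_3 = 0.3278·(-4) + 0.5937·(-2) + 0.5071·1 + (-0.5319)·(-1) = -1.4595.
u_3 = a_3 − 4.1740·q_1 + 1.4595·q_2 = (-1.0327, 0.7332, -0.7487, -0.5318).
‖u_3‖ = 1.5645, so q_3 = (-0.6601, 0.4687, -0.4786, -0.3400).

q_3 = (-0.6601, 0.4687, -0.4786, -0.3400)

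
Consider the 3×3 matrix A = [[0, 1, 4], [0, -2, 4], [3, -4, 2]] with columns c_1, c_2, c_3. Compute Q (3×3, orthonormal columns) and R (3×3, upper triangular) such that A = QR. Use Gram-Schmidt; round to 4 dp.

c_1 = (0, 0, 3); ‖c_1‖ = 3.0000, so q_1 = (0.0000, 0.0000, 1.0000).
q_1·c_2 = 0.0000·1 + 0.0000·(-2) + 1.0000·(-4) = -4.0000.
u_2 = c_2 + 4.0000·q_1 = (1.0000, -2.0000, 0.0000).
‖u_2‖ = 2.2361, so q_2 = (0.4472, -0.8944, 0.0000).
q_1·c_3 = 0.0000·4 + 0.0000·4 + 1.0000·2 = 2.0000; q_2·c_3 = 0.4472·4 + (-0.8944)·4 + 0.0000·2 = -1.7889.
u_3 = c_3 − 2.0000·q_1 + 1.7889·q_2 = (4.8000, 2.4000, 0.0000).
‖u_3‖ = 5.3666, so q_3 = (0.8944, 0.4472, 0.0000).

Q = [[0.0000, 0.4472, 0.8944], [0.0000, -0.8944, 0.4472], [1.0000, 0.0000, 0.0000]], R = [[3.0000, -4.0000, 2.0000], [0.0000, 2.2361, -1.7889], [0.0000, 0.0000, 5.3666]]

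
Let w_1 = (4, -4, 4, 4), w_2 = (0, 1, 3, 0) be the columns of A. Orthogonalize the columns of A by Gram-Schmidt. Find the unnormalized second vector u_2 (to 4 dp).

w_1 = (4, -4, 4, 4); ‖w_1‖ = 8.0000, so q_1 = (0.5000, -0.5000, 0.5000, 0.5000).
q_1·w_2 = 0.5000·0 + (-0.5000)·1 + 0.5000·3 + 0.5000·0 = 1.0000.
u_2 = w_2 − 1.0000·q_1 = (-0.5000, 1.5000, 2.5000, -0.5000).

u_2 = (-0.5000, 1.5000, 2.5000, -0.5000)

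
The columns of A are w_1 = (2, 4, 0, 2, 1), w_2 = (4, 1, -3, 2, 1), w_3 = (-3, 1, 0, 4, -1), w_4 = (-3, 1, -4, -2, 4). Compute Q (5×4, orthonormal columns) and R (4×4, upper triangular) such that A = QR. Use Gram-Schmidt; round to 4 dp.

Q = [[0.4000, 0.5988, -0.4974, -0.4791], [0.8000, -0.3901, -0.0944, 0.2245], [0.0000, -0.6804, -0.2372, -0.5439], [0.4000, 0.1452, 0.7983, -0.2670], [0.2000, 0.0726, -0.2239, 0.5941]], R = [[5.0000, 3.4000, 1.0000, -0.4000], [0.0000, 4.4091, -1.6784, 0.5353], [0.0000, 0.0000, 4.8149, -0.1457], [0.0000, 0.0000, 0.0000, 6.7478]]

w_1 = (2, 4, 0, 2, 1); ‖w_1‖ = 5.0000, so e_1 = (0.4000, 0.8000, 0.0000, 0.4000, 0.2000).
e_1·w_2 = 0.4000·4 + 0.8000·1 + 0.0000·(-3) + 0.4000·2 + 0.2000·1 = 3.4000.
u_2 = w_2 − 3.4000·e_1 = (2.6400, -1.7200, -3.0000, 0.6400, 0.3200).
‖u_2‖ = 4.4091, so e_2 = (0.5988, -0.3901, -0.6804, 0.1452, 0.0726).
e_1·w_3 = 0.4000·(-3) + 0.8000·1 + 0.0000·0 + 0.4000·4 + 0.2000·(-1) = 1.0000; e_2·w_3 = 0.5988·(-3) + (-0.3901)·1 + (-0.6804)·0 + 0.1452·4 + 0.0726·(-1) = -1.6784.
u_3 = w_3 − 1.0000·e_1 + 1.6784·e_2 = (-2.3951, -0.4547, -1.1420, 3.8436, -1.0782).
‖u_3‖ = 4.8149, so e_3 = (-0.4974, -0.0944, -0.2372, 0.7983, -0.2239).
e_1·w_4 = 0.4000·(-3) + 0.8000·1 + 0.0000·(-4) + 0.4000·(-2) + 0.2000·4 = -0.4000; e_2·w_4 = 0.5988·(-3) + (-0.3901)·1 + (-0.6804)·(-4) + 0.1452·(-2) + 0.0726·4 = 0.5353; e_3·w_4 = (-0.4974)·(-3) + (-0.0944)·1 + (-0.2372)·(-4) + 0.7983·(-2) + (-0.2239)·4 = -0.1457.
u_4 = w_4 + 0.4000·e_1 − 0.5353·e_2 + 0.1457·e_3 = (-3.2330, 1.5150, -3.6704, -1.8014, 4.0085).
‖u_4‖ = 6.7478, so e_4 = (-0.4791, 0.2245, -0.5439, -0.2670, 0.5941).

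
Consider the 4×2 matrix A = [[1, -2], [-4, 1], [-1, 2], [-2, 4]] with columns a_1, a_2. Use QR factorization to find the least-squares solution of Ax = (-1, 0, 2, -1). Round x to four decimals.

a_1 = (1, -4, -1, -2); ‖a_1‖ = 4.6904, so e_1 = (0.2132, -0.8528, -0.2132, -0.4264).
e_1·a_2 = 0.2132·(-2) + (-0.8528)·1 + (-0.2132)·2 + (-0.4264)·4 = -3.4112.
u_2 = a_2 + 3.4112·e_1 = (-1.2727, -1.9091, 1.2727, 2.5455).
‖u_2‖ = 3.6556, so e_2 = (-0.3482, -0.5222, 0.3482, 0.6963).
Qᵀb = (-0.2132, 0.3482).
Back-substitute: x_2 = 0.3482/3.6556 = 0.0952.
x_1 = (-0.2132 + 3.4112·0.0952)/4.6904 = 0.0238.

x = (0.0238, 0.0952)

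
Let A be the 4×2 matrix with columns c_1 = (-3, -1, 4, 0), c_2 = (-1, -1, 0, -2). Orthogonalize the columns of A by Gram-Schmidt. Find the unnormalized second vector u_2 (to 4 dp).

u_2 = (-0.5385, -0.8462, -0.6154, -2.0000)

c_1 = (-3, -1, 4, 0); ‖c_1‖ = 5.0990, so q_1 = (-0.5883, -0.1961, 0.7845, 0.0000).
q_1·c_2 = (-0.5883)·(-1) + (-0.1961)·(-1) + 0.7845·0 + 0.0000·(-2) = 0.7845.
u_2 = c_2 − 0.7845·q_1 = (-0.5385, -0.8462, -0.6154, -2.0000).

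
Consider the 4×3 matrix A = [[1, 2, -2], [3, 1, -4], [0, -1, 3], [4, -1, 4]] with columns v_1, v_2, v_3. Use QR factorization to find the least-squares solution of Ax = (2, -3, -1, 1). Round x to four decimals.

v_1 = (1, 3, 0, 4); ‖v_1‖ = 5.0990, so q_1 = (0.1961, 0.5883, 0.0000, 0.7845).
q_1·v_2 = 0.1961·2 + 0.5883·1 + 0.0000·(-1) + 0.7845·(-1) = 0.1961.
u_2 = v_2 − 0.1961·q_1 = (1.9615, 0.8846, -1.0000, -1.1538).
‖u_2‖ = 2.6385, so q_2 = (0.7434, 0.3353, -0.3790, -0.4373).
q_1·v_3 = 0.1961·(-2) + 0.5883·(-4) + 0.0000·3 + 0.7845·4 = 0.3922; q_2·v_3 = 0.7434·(-2) + 0.3353·(-4) + (-0.3790)·3 + (-0.4373)·4 = -5.7143.
u_3 = v_3 − 0.3922·q_1 + 5.7143·q_2 = (2.1713, -2.3149, 0.8343, 1.1934).
‖u_3‖ = 3.4919, so q_3 = (0.6218, -0.6629, 0.2389, 0.3418).
Qᵀb = (-0.5883, 0.4227, 3.3353).
Back-substitute: x_3 = 3.3353/3.4919 = 0.9551.
x_2 = (0.4227 + 5.7143·0.9551)/2.6385 = 2.2288.
x_1 = (-0.5883 − 0.1961·2.2288 − 0.3922·0.9551)/5.0990 = -0.2746.

x = (-0.2746, 2.2288, 0.9551)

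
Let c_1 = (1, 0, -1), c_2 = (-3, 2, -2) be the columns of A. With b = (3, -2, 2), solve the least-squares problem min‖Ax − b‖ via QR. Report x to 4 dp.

c_1 = (1, 0, -1); ‖c_1‖ = 1.4142, so e_1 = (0.7071, 0.0000, -0.7071).
e_1·c_2 = 0.7071·(-3) + 0.0000·2 + (-0.7071)·(-2) = -0.7071.
u_2 = c_2 + 0.7071·e_1 = (-2.5000, 2.0000, -2.5000).
‖u_2‖ = 4.0620, so e_2 = (-0.6155, 0.4924, -0.6155).
Qᵀb = (0.7071, -4.0620).
Back-substitute: x_2 = -4.0620/4.0620 = -1.0000.
x_1 = (0.7071 + 0.7071·(-1.0000))/1.4142 = 0.0000.

x = (0.0000, -1.0000)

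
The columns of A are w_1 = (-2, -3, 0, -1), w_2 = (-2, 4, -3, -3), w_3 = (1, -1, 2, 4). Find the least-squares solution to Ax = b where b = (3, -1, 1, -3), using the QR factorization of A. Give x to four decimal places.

w_1 = (-2, -3, 0, -1); ‖w_1‖ = 3.7417, so e_1 = (-0.5345, -0.8018, 0.0000, -0.2673).
e_1·w_2 = (-0.5345)·(-2) + (-0.8018)·4 + 0.0000·(-3) + (-0.2673)·(-3) = -1.3363.
u_2 = w_2 + 1.3363·e_1 = (-2.7143, 2.9286, -3.0000, -3.3571).
‖u_2‖ = 6.0178, so e_2 = (-0.4510, 0.4866, -0.4985, -0.5579).
e_1·w_3 = (-0.5345)·1 + (-0.8018)·(-1) + 0.0000·2 + (-0.2673)·4 = -0.8018; e_2·w_3 = (-0.4510)·1 + 0.4866·(-1) + (-0.4985)·2 + (-0.5579)·4 = -4.1662.
u_3 = w_3 + 0.8018·e_1 + 4.1662·e_2 = (-1.3077, 0.3846, -0.0769, 1.4615).
‖u_3‖ = 2.0000, so e_3 = (-0.6538, 0.1923, -0.0385, 0.7308).
Qᵀb = (0.0000, -0.6647, -4.3846).
Back-substitute: x_3 = -4.3846/2.0000 = -2.1923.
x_2 = (-0.6647 + 4.1662·(-2.1923))/6.0178 = -1.6282.
x_1 = (0.0000 + 1.3363·(-1.6282) + 0.8018·(-2.1923))/3.7417 = -1.0513.

x = (-1.0513, -1.6282, -2.1923)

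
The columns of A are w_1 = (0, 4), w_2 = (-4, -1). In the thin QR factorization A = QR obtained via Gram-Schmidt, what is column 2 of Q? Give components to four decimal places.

q_2 = (-1.0000, 0.0000)

w_1 = (0, 4); ‖w_1‖ = 4.0000, so q_1 = (0.0000, 1.0000).
q_1·w_2 = 0.0000·(-4) + 1.0000·(-1) = -1.0000.
u_2 = w_2 + 1.0000·q_1 = (-4.0000, 0.0000).
‖u_2‖ = 4.0000, so q_2 = (-1.0000, 0.0000).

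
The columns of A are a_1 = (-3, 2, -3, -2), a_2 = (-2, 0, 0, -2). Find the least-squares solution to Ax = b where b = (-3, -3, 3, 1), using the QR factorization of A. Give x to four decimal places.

x = (-0.9630, 1.7037)

e_1 = a_1/‖a_1‖ = (-3, 2, -3, -2)/5.0990 = (-0.5883, 0.3922, -0.5883, -0.3922).
r_{12} = e_1·a_2 = 1.9612.
u_2 = a_2 − 1.9612·e_1 = (-0.8462, -0.7692, 1.1538, -1.2308).
‖u_2‖ = 2.0381, so e_2 = (-0.4152, -0.3774, 0.5661, -0.6039).
Qᵀb = (-1.5689, 3.4723).
Back-substitute: x_2 = 3.4723/2.0381 = 1.7037.
x_1 = (-1.5689 − 1.9612·1.7037)/5.0990 = -0.9630.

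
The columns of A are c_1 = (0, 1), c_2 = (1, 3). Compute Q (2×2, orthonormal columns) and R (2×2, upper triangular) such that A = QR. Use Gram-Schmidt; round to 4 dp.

Q = [[0.0000, 1.0000], [1.0000, 0.0000]], R = [[1.0000, 3.0000], [0.0000, 1.0000]]

q_1 = c_1/‖c_1‖ = (0, 1)/1.0000 = (0.0000, 1.0000).
r_{12} = q_1·c_2 = 3.0000.
u_2 = c_2 − 3.0000·q_1 = (1.0000, 0.0000).
‖u_2‖ = 1.0000, so q_2 = (1.0000, 0.0000).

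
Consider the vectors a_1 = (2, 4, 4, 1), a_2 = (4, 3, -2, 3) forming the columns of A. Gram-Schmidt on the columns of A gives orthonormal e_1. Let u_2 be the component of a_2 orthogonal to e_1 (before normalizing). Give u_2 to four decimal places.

e_1 = a_1/‖a_1‖ = (2, 4, 4, 1)/6.0828 = (0.3288, 0.6576, 0.6576, 0.1644).
r_{12} = e_1·a_2 = 2.4660.
u_2 = a_2 − 2.4660·e_1 = (3.1892, 1.3784, -3.6216, 2.5946).

u_2 = (3.1892, 1.3784, -3.6216, 2.5946)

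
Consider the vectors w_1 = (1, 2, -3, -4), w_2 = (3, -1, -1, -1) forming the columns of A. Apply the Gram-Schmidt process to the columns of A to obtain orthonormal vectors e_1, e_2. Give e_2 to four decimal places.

w_1 = (1, 2, -3, -4); ‖w_1‖ = 5.4772, so e_1 = (0.1826, 0.3651, -0.5477, -0.7303).
e_1·w_2 = 0.1826·3 + 0.3651·(-1) + (-0.5477)·(-1) + (-0.7303)·(-1) = 1.4606.
u_2 = w_2 − 1.4606·e_1 = (2.7333, -1.5333, -0.2000, 0.0667).
‖u_2‖ = 3.1411, so e_2 = (0.8702, -0.4881, -0.0637, 0.0212).

e_2 = (0.8702, -0.4881, -0.0637, 0.0212)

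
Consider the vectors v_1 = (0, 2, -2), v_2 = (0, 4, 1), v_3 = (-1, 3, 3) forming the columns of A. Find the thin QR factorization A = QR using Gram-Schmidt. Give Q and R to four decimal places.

v_1 = (0, 2, -2); ‖v_1‖ = 2.8284, so e_1 = (0.0000, 0.7071, -0.7071).
e_1·v_2 = 0.0000·0 + 0.7071·4 + (-0.7071)·1 = 2.1213.
u_2 = v_2 − 2.1213·e_1 = (0.0000, 2.5000, 2.5000).
‖u_2‖ = 3.5355, so e_2 = (0.0000, 0.7071, 0.7071).
e_1·v_3 = 0.0000·(-1) + 0.7071·3 + (-0.7071)·3 = 0.0000; e_2·v_3 = 0.0000·(-1) + 0.7071·3 + 0.7071·3 = 4.2426.
u_3 = v_3 + 0.0000·e_1 − 4.2426·e_2 = (-1.0000, 0.0000, 0.0000).
‖u_3‖ = 1.0000, so e_3 = (-1.0000, 0.0000, 0.0000).

Q = [[0.0000, 0.0000, -1.0000], [0.7071, 0.7071, 0.0000], [-0.7071, 0.7071, 0.0000]], R = [[2.8284, 2.1213, 0.0000], [0.0000, 3.5355, 4.2426], [0.0000, 0.0000, 1.0000]]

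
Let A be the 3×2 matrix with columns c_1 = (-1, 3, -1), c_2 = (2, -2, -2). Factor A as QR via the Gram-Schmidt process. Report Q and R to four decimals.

e_1 = c_1/‖c_1‖ = (-1, 3, -1)/3.3166 = (-0.3015, 0.9045, -0.3015).
r_{12} = e_1·c_2 = -1.8091.
u_2 = c_2 + 1.8091·e_1 = (1.4545, -0.3636, -2.5455).
‖u_2‖ = 2.9542, so e_2 = (0.4924, -0.1231, -0.8616).

Q = [[-0.3015, 0.4924], [0.9045, -0.1231], [-0.3015, -0.8616]], R = [[3.3166, -1.8091], [0.0000, 2.9542]]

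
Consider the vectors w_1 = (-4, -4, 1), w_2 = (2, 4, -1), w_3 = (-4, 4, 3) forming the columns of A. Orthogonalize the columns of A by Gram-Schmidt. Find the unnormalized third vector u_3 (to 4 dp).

q_1 = w_1/‖w_1‖ = (-4, -4, 1)/5.7446 = (-0.6963, -0.6963, 0.1741).
r_{12} = q_1·w_2 = -4.3519.
u_2 = w_2 + 4.3519·q_1 = (-1.0303, 0.9697, -0.2424).
‖u_2‖ = 1.4355, so q_2 = (-0.7177, 0.6755, -0.1689).
r_{13} = q_1·w_3 = 0.5222; r_{23} = q_2·w_3 = 5.0664.
u_3 = w_3 − 0.5222·q_1 − 5.0664·q_2 = (0.0000, 0.9412, 3.7647).

u_3 = (0.0000, 0.9412, 3.7647)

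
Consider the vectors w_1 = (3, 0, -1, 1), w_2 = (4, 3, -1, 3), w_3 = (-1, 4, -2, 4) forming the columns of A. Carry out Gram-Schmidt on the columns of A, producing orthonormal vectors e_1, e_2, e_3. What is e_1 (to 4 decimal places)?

e_1 = (0.9045, 0.0000, -0.3015, 0.3015)

w_1 = (3, 0, -1, 1); ‖w_1‖ = 3.3166, so e_1 = (0.9045, 0.0000, -0.3015, 0.3015).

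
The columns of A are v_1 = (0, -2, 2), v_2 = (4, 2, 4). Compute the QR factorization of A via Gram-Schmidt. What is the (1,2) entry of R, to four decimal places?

r_{12} = 1.4142

v_1 = (0, -2, 2); ‖v_1‖ = 2.8284, so q_1 = (0.0000, -0.7071, 0.7071).
r_{12} = q_1·v_2 = 1.4142.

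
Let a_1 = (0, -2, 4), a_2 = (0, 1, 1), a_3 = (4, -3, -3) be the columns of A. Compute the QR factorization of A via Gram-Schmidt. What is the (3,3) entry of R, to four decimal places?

r_{33} = 4.0000

q_1 = a_1/‖a_1‖ = (0, -2, 4)/4.4721 = (0.0000, -0.4472, 0.8944).
r_{12} = q_1·a_2 = 0.4472.
u_2 = a_2 − 0.4472·q_1 = (0.0000, 1.2000, 0.6000).
‖u_2‖ = 1.3416, so q_2 = (0.0000, 0.8944, 0.4472).
r_{13} = q_1·a_3 = -1.3416; r_{23} = q_2·a_3 = -4.0249.
u_3 = a_3 + 1.3416·q_1 + 4.0249·q_2 = (4.0000, 0.0000, 0.0000).
r_{33} = ‖u_3‖ = 4.0000.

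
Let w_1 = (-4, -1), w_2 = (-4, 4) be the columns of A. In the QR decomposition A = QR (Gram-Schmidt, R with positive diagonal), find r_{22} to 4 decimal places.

w_1 = (-4, -1); ‖w_1‖ = 4.1231, so e_1 = (-0.9701, -0.2425).
e_1·w_2 = (-0.9701)·(-4) + (-0.2425)·4 = 2.9104.
u_2 = w_2 − 2.9104·e_1 = (-1.1765, 4.7059).
r_{22} = ‖u_2‖ = 4.8507.

r_{22} = 4.8507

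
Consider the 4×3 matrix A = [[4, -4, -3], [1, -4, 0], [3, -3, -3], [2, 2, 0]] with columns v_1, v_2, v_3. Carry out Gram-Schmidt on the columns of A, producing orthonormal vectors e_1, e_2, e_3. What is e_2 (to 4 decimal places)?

e_1 = v_1/‖v_1‖ = (4, 1, 3, 2)/5.4772 = (0.7303, 0.1826, 0.5477, 0.3651).
r_{12} = e_1·v_2 = -4.5644.
u_2 = v_2 + 4.5644·e_1 = (-0.6667, -3.1667, -0.5000, 3.6667).
‖u_2‖ = 4.9160, so e_2 = (-0.1356, -0.6442, -0.1017, 0.7459).

e_2 = (-0.1356, -0.6442, -0.1017, 0.7459)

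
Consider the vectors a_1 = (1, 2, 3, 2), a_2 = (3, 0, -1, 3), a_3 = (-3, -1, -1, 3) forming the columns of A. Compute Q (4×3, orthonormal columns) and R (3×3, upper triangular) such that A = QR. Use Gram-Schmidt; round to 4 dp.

Q = [[0.2357, 0.6468, -0.7113], [0.4714, -0.1617, -0.1609], [0.7071, -0.4851, -0.1063], [0.4714, 0.5659, 0.6759]], R = [[4.2426, 1.4142, -0.4714], [0.0000, 4.1231, 0.4042], [0.0000, 0.0000, 4.4288]]

e_1 = a_1/‖a_1‖ = (1, 2, 3, 2)/4.2426 = (0.2357, 0.4714, 0.7071, 0.4714).
r_{12} = e_1·a_2 = 1.4142.
u_2 = a_2 − 1.4142·e_1 = (2.6667, -0.6667, -2.0000, 2.3333).
‖u_2‖ = 4.1231, so e_2 = (0.6468, -0.1617, -0.4851, 0.5659).
r_{13} = e_1·a_3 = -0.4714; r_{23} = e_2·a_3 = 0.4042.
u_3 = a_3 + 0.4714·e_1 − 0.4042·e_2 = (-3.1503, -0.7124, -0.4706, 2.9935).
‖u_3‖ = 4.4288, so e_3 = (-0.7113, -0.1609, -0.1063, 0.6759).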